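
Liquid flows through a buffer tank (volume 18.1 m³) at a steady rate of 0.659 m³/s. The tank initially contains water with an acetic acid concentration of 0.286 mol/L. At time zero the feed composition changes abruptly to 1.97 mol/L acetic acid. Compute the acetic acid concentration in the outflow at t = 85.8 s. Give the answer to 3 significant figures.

1.90 mol/L

Accumulation = in − out for the solute gives V dC/dt = Q(C_in − C).
Rewrite as dC/dt + C/τ = C_in/τ, τ = V/Q = 27.466 s.
This is linear first-order; C(t) = C_in + (C₀ − C_in) e^(−t/τ).
C(85.8) = 1.97 + (0.286 − 1.97)·e^(−85.8/27.466) = 1.97 + (-1.6840)·0.043986 = 1.8959 mol/L.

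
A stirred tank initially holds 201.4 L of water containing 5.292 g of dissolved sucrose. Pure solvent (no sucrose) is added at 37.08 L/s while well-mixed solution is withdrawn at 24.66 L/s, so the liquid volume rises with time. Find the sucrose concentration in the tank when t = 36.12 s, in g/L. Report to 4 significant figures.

Total volume: dV/dt = Q_in − Q_out = 12.4200 L/s, so V(t) = 201.4 + 12.4200 t and V(36.12) = 650.010 L.
Solute balance: dm/dt = 0 − Q_out C = −Q_out m/V(t).
Separate: dm/m = −Q_out dt/V(t) ⇒ ln(m/m₀) = −(Q_out/(Q_in−Q_out)) ln(V/V₀).
m = m₀ (V₀/V)^(Q_out/(Q_in−Q_out)) = 5.292 × (201.4/650.010)^(1.98551) = 0.516741 g.
C = m/V = 0.516741/650.010 = 0.000794973 g/L.

0.0007950 g/L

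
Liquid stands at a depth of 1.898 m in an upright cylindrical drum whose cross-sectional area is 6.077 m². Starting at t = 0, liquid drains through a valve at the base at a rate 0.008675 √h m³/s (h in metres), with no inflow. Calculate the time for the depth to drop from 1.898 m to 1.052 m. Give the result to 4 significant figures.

493.2 s

With no inflow, A dh/dt = −0.008675 √h.
∫ h^(−1/2) dh = −(0.008675/A) ∫ dt, giving 2√h = 2√h₀ − (0.008675/A) t.
t = 2A(√h₀ − √h)/0.008675 = 2·6.077·(√1.898 − √1.052)/0.008675
  = 12.1540 × (1.37768 − 1.02567) / 0.008675 = 493.177 s.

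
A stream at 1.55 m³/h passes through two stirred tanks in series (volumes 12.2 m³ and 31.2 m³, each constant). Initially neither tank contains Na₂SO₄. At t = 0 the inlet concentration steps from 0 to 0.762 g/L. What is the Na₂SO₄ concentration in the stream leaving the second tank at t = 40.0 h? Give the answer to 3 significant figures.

Time constants: τᵢ = Vᵢ/Q for each well-mixed tank.
τ₁ = 12.2/1.55 = 7.8710 h; τ₂ = 31.2/1.55 = 20.129 h.
Tank 1: C₁ = C_in(1 − e^(−t/τ₁)). Tank 2 (τ₁ ≠ τ₂): C₂ = C_in[1 − (τ₁ e^(−t/τ₁) − τ₂ e^(−t/τ₂))/(τ₁ − τ₂)].
At t = 40.0: e^(−t/τ₁) = 0.0062077, e^(−t/τ₂) = 0.13708.
C₂ = 0.762·[1 − (7.8710·0.0062077 − 20.129·0.13708)/(-12.258)] = 0.762·0.77888 = 0.59351 g/L.

0.594 g/L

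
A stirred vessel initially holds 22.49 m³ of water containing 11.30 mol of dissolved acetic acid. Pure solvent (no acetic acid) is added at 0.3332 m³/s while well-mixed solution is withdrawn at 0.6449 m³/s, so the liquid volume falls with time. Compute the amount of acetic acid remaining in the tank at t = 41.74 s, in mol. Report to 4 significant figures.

1.891 mol

Total volume: dV/dt = Q_in − Q_out = -0.311700 m³/s, so V(t) = 22.49 − 0.311700 t and V(41.74) = 9.47964 m³.
No acetic acid enters, so dm/dt = −Q_out · (m/V).
dm/m = −Q_out dt/(V₀ − 0.311700 t); integrating gives ln(m/m₀) = −(Q_out/(Q_in−Q_out)) ln(V/V₀).
m = m₀ (V₀/V)^(Q_out/(Q_in−Q_out)) = 11.30 × (22.49/9.47964)^(-2.06898) = 1.89149 mol.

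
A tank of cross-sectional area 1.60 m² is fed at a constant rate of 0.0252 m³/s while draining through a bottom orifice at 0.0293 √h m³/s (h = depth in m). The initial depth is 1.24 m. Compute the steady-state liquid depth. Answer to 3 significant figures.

0.740 m

Level balance: A dh/dt = 0.0252 − 0.0293 √h. Setting dh/dt = 0:
Q_in = 0.0293 √h_ss ⇒ √h_ss = 0.0252/0.0293 = 0.86007.
h_ss = 0.86007² = 0.73972 m. (Since h₀ = 1.24 m > h_ss, the level will fall toward this value.)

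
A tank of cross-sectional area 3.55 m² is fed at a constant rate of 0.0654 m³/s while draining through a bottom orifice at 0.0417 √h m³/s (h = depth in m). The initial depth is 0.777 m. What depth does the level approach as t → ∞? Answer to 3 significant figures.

Volume balance on the tank: A dh/dt = Q_in − 0.0417 √h. At steady state dh/dt = 0:
Q_in = 0.0417 √h_ss ⇒ √h_ss = 0.0654/0.0417 = 1.5683.
h_ss = 1.5683² = 2.4597 m. (Since h₀ = 0.777 m < h_ss, the level will rise toward this value.)

2.46 m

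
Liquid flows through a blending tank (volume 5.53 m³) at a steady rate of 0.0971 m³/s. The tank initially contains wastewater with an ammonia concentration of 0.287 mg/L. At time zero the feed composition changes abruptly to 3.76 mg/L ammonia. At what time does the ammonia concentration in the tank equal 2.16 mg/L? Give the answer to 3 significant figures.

Mass balance on the solute (V constant): V dC/dt = Q(C_in − C), so τ = V/Q = 56.952 s.
C(t) = C_in + (C₀ − C_in) e^(−t/τ). Set C = 2.16 and solve for t:
e^(−t/τ) = (C − C_in)/(C₀ − C_in) = (2.16 − 3.76)/(0.287 − 3.76) = 0.46070
t = −τ ln(…) = 56.952 × 0.77502 = 44.138 s.

44.1 s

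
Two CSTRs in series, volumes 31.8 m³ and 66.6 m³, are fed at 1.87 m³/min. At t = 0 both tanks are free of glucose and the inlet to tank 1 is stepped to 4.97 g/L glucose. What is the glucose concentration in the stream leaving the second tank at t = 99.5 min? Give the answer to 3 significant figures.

Each tank obeys Vᵢ dCᵢ/dt = Q(Cᵢ₋₁ − Cᵢ), so τᵢ = Vᵢ/Q.
τ₁ = 31.8/1.87 = 17.005 min; τ₂ = 66.6/1.87 = 35.615 min.
Solving the cascade with C₁(0)=C₂(0)=0 gives C₂(t) = C_in[1 − (τ₁ e^(−t/τ₁) − τ₂ e^(−t/τ₂))/(τ₁ − τ₂)].
At t = 99.5: e^(−t/τ₁) = 0.0028767, e^(−t/τ₂) = 0.061190.
C₂ = 4.97·[1 − (17.005·0.0028767 − 35.615·0.061190)/(-18.610)] = 4.97·0.88552 = 4.4011 g/L.

4.40 g/L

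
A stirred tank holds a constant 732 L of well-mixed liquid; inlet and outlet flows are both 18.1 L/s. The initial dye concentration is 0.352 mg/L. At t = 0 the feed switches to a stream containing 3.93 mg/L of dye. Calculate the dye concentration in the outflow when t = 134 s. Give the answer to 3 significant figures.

3.80 mg/L

Mass balance on the solute (V constant): V dC/dt = Q(C_in − C).
Time constant τ = V/Q = 732/18.1 = 40.442 s.
Integrating: C(t) = C_in + (C₀ − C_in) e^(−t/τ).
C(134) = 3.93 + (0.352 − 3.93)·e^(−134/40.442) = 3.93 + (-3.5780)·0.036393 = 3.7998 mg/L.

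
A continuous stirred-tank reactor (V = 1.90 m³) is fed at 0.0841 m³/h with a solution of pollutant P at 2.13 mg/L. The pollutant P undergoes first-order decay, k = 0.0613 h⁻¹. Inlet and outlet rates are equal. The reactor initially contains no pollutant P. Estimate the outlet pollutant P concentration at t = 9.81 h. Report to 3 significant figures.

Accumulation = in − out − consumed: V dC/dt = Q C_in − Q C − k V C.
dC/dt = (Q/V) C_in − (Q/V + k) C; effective rate a = Q/V + k = 0.044263 + 0.0613 = 0.10556 h⁻¹.
C_ss = Q C_in/(Q + kV) = 0.89312 mg/L; C(t) = C_ss + (C₀ − C_ss) e^(−a t).
C(9.81) = 0.89312 + (-0.89312)·e^(−0.10556·9.81) = 0.89312 + (-0.89312)·0.35502 = 0.57604 mg/L.

0.576 mg/L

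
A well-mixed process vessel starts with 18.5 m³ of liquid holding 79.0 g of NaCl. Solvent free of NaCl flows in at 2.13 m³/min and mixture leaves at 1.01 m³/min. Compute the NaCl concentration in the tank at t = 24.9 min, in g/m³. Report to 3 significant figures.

0.743 g/m³

Total volume: dV/dt = Q_in − Q_out = 1.1200 m³/min, so V(t) = 18.5 + 1.1200 t and V(24.9) = 46.388 m³.
Species balance (pure solvent in): dm/dt = −Q_out · m/V(t).
Separate: dm/m = −Q_out dt/V(t) ⇒ ln(m/m₀) = −(Q_out/(Q_in−Q_out)) ln(V/V₀).
m = m₀ (V₀/V)^(Q_out/(Q_in−Q_out)) = 79.0 × (18.5/46.388)^(0.90179) = 34.483 g.
C = m/V = 34.483/46.388 = 0.74336 g/m³.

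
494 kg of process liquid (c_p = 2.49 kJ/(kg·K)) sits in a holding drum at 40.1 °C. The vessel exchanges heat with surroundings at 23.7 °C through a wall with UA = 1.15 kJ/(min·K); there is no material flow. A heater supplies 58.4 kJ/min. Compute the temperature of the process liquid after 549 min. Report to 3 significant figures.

M c_p dT/dt = −UA(T − T_amb) + Q̇.
dT/dt = (T_ss − T)/τ with T_ss = T_amb + Q̇/UA = 23.7 + 58.4/1.15 = 74.483 °C, τ = M c_p/UA = 494·2.49/1.15 = 1069.6 min.
Solution: T(t) = T_ss + (T₀ − T_ss) e^(−t/τ).
T(549) = 74.483 + (-34.383)·0.59854 = 53.903 °C.

53.9 °C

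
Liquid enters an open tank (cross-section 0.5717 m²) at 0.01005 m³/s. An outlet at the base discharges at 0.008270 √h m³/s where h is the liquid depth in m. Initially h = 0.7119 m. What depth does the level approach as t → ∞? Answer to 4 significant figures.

Level balance: A dh/dt = 0.01005 − 0.008270 √h. Setting dh/dt = 0:
Q_in = 0.008270 √h_ss ⇒ √h_ss = 0.01005/0.008270 = 1.21524.
h_ss = 1.21524² = 1.47680 m. (Since h₀ = 0.7119 m < h_ss, the level will rise toward this value.)

1.477 m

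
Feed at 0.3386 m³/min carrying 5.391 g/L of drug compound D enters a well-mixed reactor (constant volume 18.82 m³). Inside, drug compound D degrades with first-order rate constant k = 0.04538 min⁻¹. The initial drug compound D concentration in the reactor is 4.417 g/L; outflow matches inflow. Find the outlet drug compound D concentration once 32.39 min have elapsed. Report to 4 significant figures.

Species balance: V dC/dt = Q C_in − Q C − k V C.
This is linear with rate a = Q/V + k = 0.0633715 min⁻¹.
C_ss = Q C_in/(Q + kV) = 1.53053 g/L; C(t) = C_ss + (C₀ − C_ss) e^(−a t).
C(32.39) = 1.53053 + (2.88647)·e^(−0.0633715·32.39) = 1.53053 + (2.88647)·0.128400 = 1.90116 g/L.

1.901 g/L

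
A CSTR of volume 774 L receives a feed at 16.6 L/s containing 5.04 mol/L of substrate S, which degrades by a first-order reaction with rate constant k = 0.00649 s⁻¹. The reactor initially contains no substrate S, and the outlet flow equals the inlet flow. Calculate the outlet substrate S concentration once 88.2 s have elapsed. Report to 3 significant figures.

3.54 mol/L

Accumulation = in − out − consumed: V dC/dt = Q C_in − Q C − k V C.
This is linear with rate a = Q/V + k = 0.027937 s⁻¹.
C_ss = Q C_in/(Q + kV) = 3.8692 mol/L; C(t) = C_ss + (C₀ − C_ss) e^(−a t).
C(88.2) = 3.8692 + (-3.8692)·e^(−0.027937·88.2) = 3.8692 + (-3.8692)·0.085090 = 3.5399 mol/L.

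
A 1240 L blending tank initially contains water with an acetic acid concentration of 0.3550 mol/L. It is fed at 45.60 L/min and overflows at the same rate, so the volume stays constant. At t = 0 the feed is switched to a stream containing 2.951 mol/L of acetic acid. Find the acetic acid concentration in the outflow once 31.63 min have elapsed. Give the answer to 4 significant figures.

2.140 mol/L

Species balance on the tank: V dC/dt = Q(C_in − C).
Time constant τ = V/Q = 1240/45.60 = 27.1930 min.
Integrating: C(t) = C_in + (C₀ − C_in) e^(−t/τ).
C(31.63) = 2.951 + (0.3550 − 2.951)·e^(−31.63/27.1930) = 2.951 + (-2.59600)·0.312495 = 2.13976 mol/L.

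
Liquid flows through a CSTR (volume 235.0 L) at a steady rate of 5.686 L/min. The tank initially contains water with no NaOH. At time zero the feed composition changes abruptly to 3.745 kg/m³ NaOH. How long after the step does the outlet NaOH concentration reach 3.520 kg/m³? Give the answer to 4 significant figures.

116.2 min

Species balance: V dC/dt = Q(C_in − C) ⇒ τ = V/Q = 41.3296 min.
C(t) = C_in + (C₀ − C_in) e^(−t/τ). Set C = 3.520 and solve for t:
e^(−t/τ) = (C − C_in)/(C₀ − C_in) = (3.520 − 3.745)/(0 − 3.745) = 0.0600801
t = −τ ln(…) = 41.3296 × 2.81208 = 116.222 min.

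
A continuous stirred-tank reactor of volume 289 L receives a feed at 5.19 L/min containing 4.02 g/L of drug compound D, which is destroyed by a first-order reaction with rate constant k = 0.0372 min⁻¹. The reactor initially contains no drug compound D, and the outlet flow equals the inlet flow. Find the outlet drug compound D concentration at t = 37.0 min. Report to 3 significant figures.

1.14 g/L

V dC/dt = Q(C_in − C) − k V C.
This is linear with rate a = Q/V + k = 0.055158 min⁻¹.
C_ss = Q C_in/(Q + kV) = 1.3088 g/L; C(t) = C_ss + (C₀ − C_ss) e^(−a t).
C(37.0) = 1.3088 + (-1.3088)·e^(−0.055158·37.0) = 1.3088 + (-1.3088)·0.12992 = 1.1388 g/L.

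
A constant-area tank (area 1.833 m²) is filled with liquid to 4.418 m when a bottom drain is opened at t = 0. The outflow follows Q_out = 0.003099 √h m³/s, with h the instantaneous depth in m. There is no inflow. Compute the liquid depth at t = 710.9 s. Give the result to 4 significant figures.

2.253 m

With no inflow, A dh/dt = −0.003099 √h.
Separate and integrate: 2(√h − √h₀) = −(0.003099/A) t.
√h = √4.418 − 0.003099·710.9/(2·1.833) = 2.10190 − 0.600949 = 1.50095.
h = 1.50095² = 2.25287 m.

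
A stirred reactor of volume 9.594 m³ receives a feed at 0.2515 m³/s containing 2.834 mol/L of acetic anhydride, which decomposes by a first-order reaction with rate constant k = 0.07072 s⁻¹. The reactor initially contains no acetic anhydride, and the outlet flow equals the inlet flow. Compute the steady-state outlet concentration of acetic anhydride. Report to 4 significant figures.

0.7664 mol/L

V dC/dt = Q(C_in − C) − k V C.
Steady state (dC/dt = 0): C_ss = Q C_in/(Q + kV) = C_in/(1 + kV/Q).
C_ss = 0.2515·2.834/(0.2515 + 0.07072·9.594) = 0.712751/0.929988 = 0.766409 mol/L.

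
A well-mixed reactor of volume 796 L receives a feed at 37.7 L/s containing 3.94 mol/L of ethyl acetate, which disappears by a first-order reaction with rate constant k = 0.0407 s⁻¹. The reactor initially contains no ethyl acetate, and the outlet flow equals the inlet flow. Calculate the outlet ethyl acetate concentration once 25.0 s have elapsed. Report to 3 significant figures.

V dC/dt = Q(C_in − C) − k V C.
This is linear with rate a = Q/V + k = 0.088062 s⁻¹.
C_ss = Q C_in/(Q + kV) = 2.1190 mol/L; C(t) = C_ss + (C₀ − C_ss) e^(−a t).
C(25.0) = 2.1190 + (-2.1190)·e^(−0.088062·25.0) = 2.1190 + (-2.1190)·0.11063 = 1.8846 mol/L.

1.88 mol/L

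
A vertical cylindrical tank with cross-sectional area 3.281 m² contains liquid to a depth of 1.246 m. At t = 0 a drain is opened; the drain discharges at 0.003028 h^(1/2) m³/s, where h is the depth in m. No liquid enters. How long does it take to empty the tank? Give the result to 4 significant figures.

Volume balance on the tank: A dh/dt = −0.003028 √h.
Separate and integrate: 2(√h − √h₀) = −(0.003028/A) t.
Tank is empty when √h = 0: t_empty = 2A√h₀/0.003028.
t_empty = 2·3.281·√1.246/0.003028 = 6.56200·1.11624/0.003028 = 2419.02 s.

2419 s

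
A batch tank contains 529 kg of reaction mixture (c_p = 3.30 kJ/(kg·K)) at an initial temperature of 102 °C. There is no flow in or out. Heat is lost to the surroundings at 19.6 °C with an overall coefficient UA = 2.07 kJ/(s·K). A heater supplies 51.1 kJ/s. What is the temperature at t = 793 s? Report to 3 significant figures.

66.8 °C

Lumped-capacitance energy balance: M c_p dT/dt = UA(T_amb − T) + Q̇.
dT/dt = (T_ss − T)/τ with T_ss = T_amb + Q̇/UA = 19.6 + 51.1/2.07 = 44.286 °C, τ = M c_p/UA = 529·3.30/2.07 = 843.33 s.
Integrating: T(t) = T_ss + (T₀ − T_ss) e^(−t/τ).
T(793) = 44.286 + (57.714)·0.39050 = 66.824 °C.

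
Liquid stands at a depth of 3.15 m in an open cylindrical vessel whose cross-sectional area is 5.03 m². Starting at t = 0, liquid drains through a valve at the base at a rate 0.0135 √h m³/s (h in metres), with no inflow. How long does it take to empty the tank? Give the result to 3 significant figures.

1320 s

Volume balance on the tank: A dh/dt = −0.0135 √h.
This is separable: 2 d(√h)/dt = −0.0135/A, so √h = √h₀ − (0.0135/(2A)) t.
Tank is empty when √h = 0: t_empty = 2A√h₀/0.0135.
t_empty = 2·5.03·√3.15/0.0135 = 10.060·1.7748/0.0135 = 1322.6 s.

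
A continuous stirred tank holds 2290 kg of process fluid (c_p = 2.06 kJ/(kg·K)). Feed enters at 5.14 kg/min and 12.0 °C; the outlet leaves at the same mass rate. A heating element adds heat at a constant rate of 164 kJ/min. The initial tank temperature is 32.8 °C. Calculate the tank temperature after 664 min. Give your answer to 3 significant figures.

M c_p dT/dt = ṁ c_p (T_in − T) + Q̇.
Rearrange: dT/dt = (T_ss − T)/τ with τ = M/ṁ = 445.53 min and T_ss = T_in + Q̇/(ṁ c_p) = 27.489 °C.
Solution: T(t) = T_ss + (T₀ − T_ss) e^(−t/τ).
T(664) = 27.489 + (5.3114)·e^(−664/445.53) = 27.489 + (5.3114)·0.22529 = 28.685 °C.

28.7 °C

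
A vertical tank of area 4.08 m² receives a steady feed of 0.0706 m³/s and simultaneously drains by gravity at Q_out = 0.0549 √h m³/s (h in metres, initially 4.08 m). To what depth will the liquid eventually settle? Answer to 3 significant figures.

1.65 m

A dh/dt = Q_in − 0.0549 √h. Steady state requires inflow = outflow:
Q_in = 0.0549 √h_ss ⇒ √h_ss = 0.0706/0.0549 = 1.2860.
h_ss = 1.2860² = 1.6537 m. (Since h₀ = 4.08 m > h_ss, the level will fall toward this value.)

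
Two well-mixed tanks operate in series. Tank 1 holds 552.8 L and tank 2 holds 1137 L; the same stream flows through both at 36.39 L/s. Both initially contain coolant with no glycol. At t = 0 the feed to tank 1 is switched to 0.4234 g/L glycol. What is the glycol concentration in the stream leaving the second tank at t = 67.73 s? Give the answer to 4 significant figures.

Each tank obeys Vᵢ dCᵢ/dt = Q(Cᵢ₋₁ − Cᵢ), so τᵢ = Vᵢ/Q.
τ₁ = 552.8/36.39 = 15.1910 s; τ₂ = 1137/36.39 = 31.2448 s.
Tank 1: C₁ = C_in(1 − e^(−t/τ₁)). Tank 2 (τ₁ ≠ τ₂): C₂ = C_in[1 − (τ₁ e^(−t/τ₁) − τ₂ e^(−t/τ₂))/(τ₁ − τ₂)].
At t = 67.73: e^(−t/τ₁) = 0.0115790, e^(−t/τ₂) = 0.114439.
C₂ = 0.4234·[1 − (15.1910·0.0115790 − 31.2448·0.114439)/(-16.0539)] = 0.4234·0.788230 = 0.333737 g/L.

0.3337 g/L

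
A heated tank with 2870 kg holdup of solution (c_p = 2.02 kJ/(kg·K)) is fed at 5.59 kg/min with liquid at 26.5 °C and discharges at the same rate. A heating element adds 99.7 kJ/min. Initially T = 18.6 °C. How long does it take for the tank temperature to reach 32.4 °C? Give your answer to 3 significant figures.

895 min

Heat balance on the well-mixed liquid: M c_p dT/dt = ṁ c_p (T_in − T) + 99.7.
τ = M/ṁ = 513.42 min; T_ss = T_in + Q̇/(ṁ c_p) = 35.329 °C.
T(t) = T_ss + (T₀ − T_ss) e^(−t/τ). Set T = 32.4:
e^(−t/τ) = (32.4 − 35.329)/(18.6 − 35.329) = 0.17511
t = −513.42 · ln(0.17511) = 894.56 min.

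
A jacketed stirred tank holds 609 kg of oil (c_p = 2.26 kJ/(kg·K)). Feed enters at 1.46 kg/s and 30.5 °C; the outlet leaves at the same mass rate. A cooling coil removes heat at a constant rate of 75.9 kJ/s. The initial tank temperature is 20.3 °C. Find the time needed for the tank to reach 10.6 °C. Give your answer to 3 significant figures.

Unsteady energy balance on the tank contents: M c_p dT/dt = ṁ c_p (T_in − T) − 75.9.
τ = M/ṁ = 417.12 s; T_ss = T_in − Q̇/(ṁ c_p) = 7.4972 °C.
T(t) = T_ss + (T₀ − T_ss) e^(−t/τ). Set T = 10.6:
e^(−t/τ) = (10.6 − 7.4972)/(20.3 − 7.4972) = 0.24235
t = −417.12 · ln(0.24235) = 591.21 s.

591 s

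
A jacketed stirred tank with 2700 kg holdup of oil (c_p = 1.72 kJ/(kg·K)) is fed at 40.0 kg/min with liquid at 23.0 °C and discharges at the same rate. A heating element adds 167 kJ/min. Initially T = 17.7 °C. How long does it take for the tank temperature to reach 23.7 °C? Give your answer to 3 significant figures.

101 min

M c_p dT/dt = ṁ c_p (T_in − T) + Q̇.
τ = M/ṁ = 67.500 min; T_ss = T_in + Q̇/(ṁ c_p) = 25.427 °C.
T(t) = T_ss + (T₀ − T_ss) e^(−t/τ). Set T = 23.7:
e^(−t/τ) = (23.7 − 25.427)/(17.7 − 25.427) = 0.22353
t = −67.500 · ln(0.22353) = 101.13 min.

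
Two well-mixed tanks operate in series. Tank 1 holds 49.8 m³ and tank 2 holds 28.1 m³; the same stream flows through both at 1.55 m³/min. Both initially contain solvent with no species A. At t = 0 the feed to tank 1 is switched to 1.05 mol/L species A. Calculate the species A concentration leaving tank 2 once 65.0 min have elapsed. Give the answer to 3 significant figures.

Species balance on tank i: dCᵢ/dt = (Cᵢ₋₁ − Cᵢ)/τᵢ with τᵢ = Vᵢ/Q.
τ₁ = 49.8/1.55 = 32.129 min; τ₂ = 28.1/1.55 = 18.129 min.
Tank 1: C₁ = C_in(1 − e^(−t/τ₁)). Tank 2 (τ₁ ≠ τ₂): C₂ = C_in[1 − (τ₁ e^(−t/τ₁) − τ₂ e^(−t/τ₂))/(τ₁ − τ₂)].
At t = 65.0: e^(−t/τ₁) = 0.13225, e^(−t/τ₂) = 0.027725.
C₂ = 1.05·[1 − (32.129·0.13225 − 18.129·0.027725)/(14.000)] = 1.05·0.73241 = 0.76903 mol/L.

0.769 mol/L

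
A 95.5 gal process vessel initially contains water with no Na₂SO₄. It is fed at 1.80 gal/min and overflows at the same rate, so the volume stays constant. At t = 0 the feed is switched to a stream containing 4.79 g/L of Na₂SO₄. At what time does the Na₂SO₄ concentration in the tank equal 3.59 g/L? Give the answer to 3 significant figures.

73.4 min

Transient balance on the dissolved component: V dC/dt = Q(C_in − C), so τ = V/Q = 53.056 min.
C(t) = C_in + (C₀ − C_in) e^(−t/τ). Set C = 3.59 and solve for t:
e^(−t/τ) = (C − C_in)/(C₀ − C_in) = (3.59 − 4.79)/(0 − 4.79) = 0.25052
t = −τ ln(…) = 53.056 × 1.3842 = 73.440 min.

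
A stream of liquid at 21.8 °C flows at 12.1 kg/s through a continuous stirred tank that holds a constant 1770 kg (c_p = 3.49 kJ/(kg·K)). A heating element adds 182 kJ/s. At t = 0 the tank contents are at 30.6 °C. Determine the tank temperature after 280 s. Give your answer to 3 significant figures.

First-law balance (no shaft work): M c_p dT/dt = ṁ c_p (T_in − T) + 182.
τ = M/ṁ = 146.28 s; T_ss = T_in + Q̇/(ṁ c_p) = 21.8 + 182/(12.1·3.49) = 26.110 °C.
Integrating: T(t) = T_ss + (T₀ − T_ss) e^(−t/τ).
T(280) = 26.110 + (4.4902)·e^(−280/146.28) = 26.110 + (4.4902)·0.14747 = 26.772 °C.

26.8 °C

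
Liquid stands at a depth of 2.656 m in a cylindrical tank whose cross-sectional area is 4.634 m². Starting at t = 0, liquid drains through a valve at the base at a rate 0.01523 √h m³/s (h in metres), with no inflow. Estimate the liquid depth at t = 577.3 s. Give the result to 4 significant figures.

Accumulation of liquid (constant cross-section A): A dh/dt = −0.01523 √h.
This is separable: 2 d(√h)/dt = −0.01523/A, so √h = √h₀ − (0.01523/(2A)) t.
√h = √2.656 − 0.01523·577.3/(2·4.634) = 1.62972 − 0.948671 = 0.681053.
h = 0.681053² = 0.463834 m.

0.4638 m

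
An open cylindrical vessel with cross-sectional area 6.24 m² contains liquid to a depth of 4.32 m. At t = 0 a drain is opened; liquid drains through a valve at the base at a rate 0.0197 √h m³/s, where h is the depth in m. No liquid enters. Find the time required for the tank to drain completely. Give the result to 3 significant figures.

1320 s

A dh/dt = −Q_out = −0.0197 √h.
Separate and integrate: 2(√h − √h₀) = −(0.0197/A) t.
Tank is empty when √h = 0: t_empty = 2A√h₀/0.0197.
t_empty = 2·6.24·√4.32/0.0197 = 12.480·2.0785/0.0197 = 1316.7 s.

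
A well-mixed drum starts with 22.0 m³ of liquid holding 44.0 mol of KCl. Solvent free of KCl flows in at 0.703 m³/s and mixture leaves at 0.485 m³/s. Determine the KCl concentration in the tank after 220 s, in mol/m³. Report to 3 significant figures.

Let m(t) be the amount of KCl. Volume: V(t) = V₀ + (Q_in − Q_out) t = 22.0 + 0.21800 t; V(220) = 69.960 m³.
Solute balance: dm/dt = 0 − Q_out C = −Q_out m/V(t).
Separate: dm/m = −Q_out dt/V(t) ⇒ ln(m/m₀) = −(Q_out/(Q_in−Q_out)) ln(V/V₀).
m = m₀ (V₀/V)^(Q_out/(Q_in−Q_out)) = 44.0 × (22.0/69.960)^(2.2248) = 3.3548 mol.
C = m/V = 3.3548/69.960 = 0.047953 mol/m³.

0.0480 mol/m³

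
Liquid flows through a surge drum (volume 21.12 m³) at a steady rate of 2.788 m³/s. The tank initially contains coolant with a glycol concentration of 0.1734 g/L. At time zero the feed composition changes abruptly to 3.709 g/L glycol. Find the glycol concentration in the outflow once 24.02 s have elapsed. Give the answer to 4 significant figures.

Accumulation = in − out for the solute gives V dC/dt = Q(C_in − C).
Rewrite as dC/dt + C/τ = C_in/τ, τ = V/Q = 7.57532 s.
Solution: C(t) = C_in + (C₀ − C_in) e^(−t/τ).
C(24.02) = 3.709 + (0.1734 − 3.709)·e^(−24.02/7.57532) = 3.709 + (-3.53560)·0.0419691 = 3.56061 g/L.

3.561 g/L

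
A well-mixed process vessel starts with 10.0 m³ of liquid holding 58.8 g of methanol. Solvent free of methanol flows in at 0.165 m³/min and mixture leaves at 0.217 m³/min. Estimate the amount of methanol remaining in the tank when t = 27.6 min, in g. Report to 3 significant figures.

30.8 g

Let m(t) be the amount of methanol. Volume: V(t) = V₀ + (Q_in − Q_out) t = 10.0 − 0.052000 t; V(27.6) = 8.5648 m³.
No methanol enters, so dm/dt = −Q_out · (m/V).
dm/m = −Q_out dt/(V₀ − 0.052000 t); integrating gives ln(m/m₀) = −(Q_out/(Q_in−Q_out)) ln(V/V₀).
m = m₀ (V₀/V)^(Q_out/(Q_in−Q_out)) = 58.8 × (10.0/8.5648)^(-4.1731) = 30.804 g.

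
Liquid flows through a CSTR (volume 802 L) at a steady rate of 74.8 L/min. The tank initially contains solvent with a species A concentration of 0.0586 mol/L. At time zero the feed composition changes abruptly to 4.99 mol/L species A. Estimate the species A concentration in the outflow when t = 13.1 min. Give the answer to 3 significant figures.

3.54 mol/L

Species balance on the tank: V dC/dt = Q(C_in − C).
So dC/dt = (C_in − C)/τ with τ = V/Q = 802/74.8 = 10.722 min.
This is linear first-order; C(t) = C_in + (C₀ − C_in) e^(−t/τ).
C(13.1) = 4.99 + (0.0586 − 4.99)·e^(−13.1/10.722) = 4.99 + (-4.9314)·0.29470 = 3.5367 mol/L.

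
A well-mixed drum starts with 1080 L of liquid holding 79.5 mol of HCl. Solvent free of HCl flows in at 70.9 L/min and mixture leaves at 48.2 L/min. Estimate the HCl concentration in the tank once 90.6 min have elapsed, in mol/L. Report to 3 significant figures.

Let m(t) be the amount of HCl. Volume: V(t) = V₀ + (Q_in − Q_out) t = 1080 + 22.700 t; V(90.6) = 3136.6 L.
Species balance (pure solvent in): dm/dt = −Q_out · m/V(t).
dm/m = −Q_out dt/(V₀ + 22.700 t); integrating gives ln(m/m₀) = −(Q_out/(Q_in−Q_out)) ln(V/V₀).
m = m₀ (V₀/V)^(Q_out/(Q_in−Q_out)) = 79.5 × (1080/3136.6)^(2.1233) = 8.2637 mol.
C = m/V = 8.2637/3136.6 = 0.0026346 mol/L.

0.00263 mol/L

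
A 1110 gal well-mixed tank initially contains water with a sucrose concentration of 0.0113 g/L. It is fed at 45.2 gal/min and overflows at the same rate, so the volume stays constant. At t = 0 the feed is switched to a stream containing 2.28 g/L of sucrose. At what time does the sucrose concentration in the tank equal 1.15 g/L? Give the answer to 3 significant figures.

17.1 min

Species balance: V dC/dt = Q(C_in − C) ⇒ τ = V/Q = 24.558 min.
C(t) = C_in + (C₀ − C_in) e^(−t/τ). Set C = 1.15 and solve for t:
e^(−t/τ) = (C − C_in)/(C₀ − C_in) = (1.15 − 2.28)/(0.0113 − 2.28) = 0.49808
t = −τ ln(…) = 24.558 × 0.69699 = 17.116 min.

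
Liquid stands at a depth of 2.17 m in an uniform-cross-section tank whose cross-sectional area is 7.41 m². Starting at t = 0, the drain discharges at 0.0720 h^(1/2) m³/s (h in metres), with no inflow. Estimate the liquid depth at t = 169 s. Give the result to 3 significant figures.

With no inflow, A dh/dt = −0.0720 √h.
∫ h^(−1/2) dh = −(0.0720/A) ∫ dt, giving 2√h = 2√h₀ − (0.0720/A) t.
√h = √2.17 − 0.0720·169/(2·7.41) = 1.4731 − 0.82105 = 0.65204.
h = 0.65204² = 0.42516 m.

0.425 m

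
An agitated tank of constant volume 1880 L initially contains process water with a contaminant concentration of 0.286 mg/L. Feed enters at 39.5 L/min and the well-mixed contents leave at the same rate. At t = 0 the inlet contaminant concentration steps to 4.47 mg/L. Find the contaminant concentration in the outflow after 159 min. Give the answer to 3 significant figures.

4.32 mg/L

Accumulation = in − out for the solute gives V dC/dt = Q(C_in − C).
Rewrite as dC/dt + C/τ = C_in/τ, τ = V/Q = 47.595 min.
This is linear first-order; C(t) = C_in + (C₀ − C_in) e^(−t/τ).
C(159) = 4.47 + (0.286 − 4.47)·e^(−159/47.595) = 4.47 + (-4.1840)·0.035412 = 4.3218 mg/L.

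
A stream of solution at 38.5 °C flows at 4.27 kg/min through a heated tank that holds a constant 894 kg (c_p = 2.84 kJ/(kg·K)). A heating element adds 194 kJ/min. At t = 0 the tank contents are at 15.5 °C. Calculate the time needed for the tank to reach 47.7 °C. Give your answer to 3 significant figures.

366 min

First-law balance (no shaft work): M c_p dT/dt = ṁ c_p (T_in − T) + 194.
τ = M/ṁ = 209.37 min; T_ss = T_in + Q̇/(ṁ c_p) = 54.498 °C.
T(t) = T_ss + (T₀ − T_ss) e^(−t/τ). Set T = 47.7:
e^(−t/τ) = (47.7 − 54.498)/(15.5 − 54.498) = 0.17431
t = −209.37 · ln(0.17431) = 365.75 min.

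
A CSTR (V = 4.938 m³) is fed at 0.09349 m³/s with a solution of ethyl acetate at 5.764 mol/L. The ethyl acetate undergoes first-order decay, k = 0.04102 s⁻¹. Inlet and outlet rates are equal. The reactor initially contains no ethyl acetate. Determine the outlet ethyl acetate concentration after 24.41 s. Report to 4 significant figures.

1.399 mol/L

V dC/dt = Q(C_in − C) − k V C.
dC/dt = (Q/V) C_in − (Q/V + k) C; effective rate a = Q/V + k = 0.0189328 + 0.04102 = 0.0599528 s⁻¹.
C_ss = Q C_in/(Q + kV) = 1.82024 mol/L; C(t) = C_ss + (C₀ − C_ss) e^(−a t).
C(24.41) = 1.82024 + (-1.82024)·e^(−0.0599528·24.41) = 1.82024 + (-1.82024)·0.231437 = 1.39897 mol/L.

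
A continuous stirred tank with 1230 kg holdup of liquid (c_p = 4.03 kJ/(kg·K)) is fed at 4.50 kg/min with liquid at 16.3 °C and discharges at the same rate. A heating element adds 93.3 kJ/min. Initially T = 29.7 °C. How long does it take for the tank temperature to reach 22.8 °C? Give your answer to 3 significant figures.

Heat balance on the well-mixed liquid: M c_p dT/dt = ṁ c_p (T_in − T) + 93.3.
τ = M/ṁ = 273.33 min; T_ss = T_in + Q̇/(ṁ c_p) = 21.445 °C.
T(t) = T_ss + (T₀ − T_ss) e^(−t/τ). Set T = 22.8:
e^(−t/τ) = (22.8 − 21.445)/(29.7 − 21.445) = 0.16417
t = −273.33 · ln(0.16417) = 493.88 min.

494 min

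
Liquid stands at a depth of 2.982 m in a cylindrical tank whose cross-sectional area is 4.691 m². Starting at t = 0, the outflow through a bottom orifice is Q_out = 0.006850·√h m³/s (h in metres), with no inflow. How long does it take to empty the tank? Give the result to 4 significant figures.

2365 s

With no inflow, A dh/dt = −0.006850 √h.
This is separable: 2 d(√h)/dt = −0.006850/A, so √h = √h₀ − (0.006850/(2A)) t.
Tank is empty when √h = 0: t_empty = 2A√h₀/0.006850.
t_empty = 2·4.691·√2.982/0.006850 = 9.38200·1.72685/0.006850 = 2365.15 s.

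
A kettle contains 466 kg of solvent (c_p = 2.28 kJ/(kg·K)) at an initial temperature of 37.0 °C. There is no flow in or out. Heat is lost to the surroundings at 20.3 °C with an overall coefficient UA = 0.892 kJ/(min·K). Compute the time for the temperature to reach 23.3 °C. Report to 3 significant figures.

Energy balance: M c_p dT/dt = −UA(T − T_amb).
τ = M c_p/UA = 1191.1 min; T_ss = T_amb = 20.300 °C.
T(t) = T_ss + (T₀ − T_ss)e^(−t/τ); set T = 23.3:
t = −τ ln[(T − T_ss)/(T₀ − T_ss)] = −1191.1 · ln(0.17964) = 2044.9 min.

2040 min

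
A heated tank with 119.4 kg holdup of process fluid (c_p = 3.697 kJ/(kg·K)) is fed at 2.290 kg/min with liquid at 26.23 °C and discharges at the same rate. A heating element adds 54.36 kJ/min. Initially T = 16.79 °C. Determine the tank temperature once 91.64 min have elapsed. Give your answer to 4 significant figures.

M c_p dT/dt = ṁ c_p (T_in − T) + Q̇.
Rearrange: dT/dt = (T_ss − T)/τ with τ = M/ṁ = 52.1397 min and T_ss = T_in + Q̇/(ṁ c_p) = 32.6509 °C.
T approaches T_ss exponentially: T(t) = T_ss + (T₀ − T_ss) e^(−t/τ).
T(91.64) = 32.6509 + (-15.8609)·e^(−91.64/52.1397) = 32.6509 + (-15.8609)·0.172461 = 29.9155 °C.

29.92 °C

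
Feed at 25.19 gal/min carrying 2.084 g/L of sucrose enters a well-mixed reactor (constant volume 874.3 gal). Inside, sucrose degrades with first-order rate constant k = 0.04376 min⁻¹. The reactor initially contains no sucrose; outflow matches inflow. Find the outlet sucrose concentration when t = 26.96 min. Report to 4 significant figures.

Accumulation = in − out − consumed: V dC/dt = Q C_in − Q C − k V C.
This is linear with rate a = Q/V + k = 0.0725716 min⁻¹.
C_ss = Q C_in/(Q + kV) = 0.827368 g/L; C(t) = C_ss + (C₀ − C_ss) e^(−a t).
C(26.96) = 0.827368 + (-0.827368)·e^(−0.0725716·26.96) = 0.827368 + (-0.827368)·0.141348 = 0.710421 g/L.

0.7104 g/L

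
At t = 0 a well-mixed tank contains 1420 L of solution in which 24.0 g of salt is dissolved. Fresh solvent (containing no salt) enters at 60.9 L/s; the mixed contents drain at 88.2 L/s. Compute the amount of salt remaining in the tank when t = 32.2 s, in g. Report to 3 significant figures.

1.06 g

Let m(t) be the amount of salt. Volume: V(t) = V₀ + (Q_in − Q_out) t = 1420 − 27.300 t; V(32.2) = 540.94 L.
Species balance (pure solvent in): dm/dt = −Q_out · m/V(t).
dm/m = −Q_out dt/(V₀ − 27.300 t); integrating gives ln(m/m₀) = −(Q_out/(Q_in−Q_out)) ln(V/V₀).
m = m₀ (V₀/V)^(Q_out/(Q_in−Q_out)) = 24.0 × (1420/540.94)^(-3.2308) = 1.0619 g.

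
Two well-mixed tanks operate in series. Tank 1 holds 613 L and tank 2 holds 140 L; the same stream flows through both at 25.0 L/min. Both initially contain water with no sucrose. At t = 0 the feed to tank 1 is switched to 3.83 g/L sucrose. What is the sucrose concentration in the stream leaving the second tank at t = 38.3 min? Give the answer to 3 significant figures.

2.79 g/L

Time constants: τᵢ = Vᵢ/Q for each well-mixed tank.
τ₁ = 613/25.0 = 24.520 min; τ₂ = 140/25.0 = 5.6000 min.
Tank 1: C₁ = C_in(1 − e^(−t/τ₁)). Tank 2 (τ₁ ≠ τ₂): C₂ = C_in[1 − (τ₁ e^(−t/τ₁) − τ₂ e^(−t/τ₂))/(τ₁ − τ₂)].
At t = 38.3: e^(−t/τ₁) = 0.20972, e^(−t/τ₂) = 0.0010709.
C₂ = 3.83·[1 − (24.520·0.20972 − 5.6000·0.0010709)/(18.920)] = 3.83·0.72853 = 2.7903 g/L.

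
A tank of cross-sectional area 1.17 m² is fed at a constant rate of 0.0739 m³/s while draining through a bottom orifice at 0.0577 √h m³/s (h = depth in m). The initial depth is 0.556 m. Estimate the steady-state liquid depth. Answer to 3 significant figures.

A dh/dt = Q_in − 0.0577 √h. Steady state requires inflow = outflow:
Q_in = 0.0577 √h_ss ⇒ √h_ss = 0.0739/0.0577 = 1.2808.
h_ss = 1.2808² = 1.6404 m. (Since h₀ = 0.556 m < h_ss, the level will rise toward this value.)

1.64 m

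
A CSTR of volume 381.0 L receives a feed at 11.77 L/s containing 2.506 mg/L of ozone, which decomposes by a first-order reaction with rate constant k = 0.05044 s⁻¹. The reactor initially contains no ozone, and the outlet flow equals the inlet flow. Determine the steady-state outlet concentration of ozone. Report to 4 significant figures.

0.9519 mg/L

V dC/dt = Q(C_in − C) − k V C.
At steady state: 0 = Q C_in − (Q + kV) C_ss, so C_ss = Q C_in/(Q + kV).
C_ss = 11.77·2.506/(11.77 + 0.05044·381.0) = 29.4956/30.9876 = 0.951851 mg/L.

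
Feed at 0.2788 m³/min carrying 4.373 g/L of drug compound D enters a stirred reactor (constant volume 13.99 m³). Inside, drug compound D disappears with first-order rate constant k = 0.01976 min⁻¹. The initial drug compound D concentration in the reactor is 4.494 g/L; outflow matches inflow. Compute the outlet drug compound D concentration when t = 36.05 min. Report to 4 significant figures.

Species balance: V dC/dt = Q C_in − Q C − k V C.
dC/dt = (Q/V) C_in − (Q/V + k) C; effective rate a = Q/V + k = 0.0199285 + 0.01976 = 0.0396885 min⁻¹.
C_ss = Q C_in/(Q + kV) = 2.19578 g/L; C(t) = C_ss + (C₀ − C_ss) e^(−a t).
C(36.05) = 2.19578 + (2.29822)·e^(−0.0396885·36.05) = 2.19578 + (2.29822)·0.239124 = 2.74534 g/L.

2.745 g/L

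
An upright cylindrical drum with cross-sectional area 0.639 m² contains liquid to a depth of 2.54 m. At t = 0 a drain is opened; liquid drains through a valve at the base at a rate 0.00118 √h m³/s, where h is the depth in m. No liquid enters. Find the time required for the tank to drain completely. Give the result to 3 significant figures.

1730 s

With no inflow, A dh/dt = −0.00118 √h.
∫ h^(−1/2) dh = −(0.00118/A) ∫ dt, giving 2√h = 2√h₀ − (0.00118/A) t.
Tank is empty when √h = 0: t_empty = 2A√h₀/0.00118.
t_empty = 2·0.639·√2.54/0.00118 = 1.2780·1.5937/0.00118 = 1726.1 s.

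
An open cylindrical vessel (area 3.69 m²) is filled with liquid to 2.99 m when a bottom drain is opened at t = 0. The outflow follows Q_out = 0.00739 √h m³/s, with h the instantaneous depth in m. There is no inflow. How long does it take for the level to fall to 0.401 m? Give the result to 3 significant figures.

A dh/dt = −Q_out = −0.00739 √h.
∫ h^(−1/2) dh = −(0.00739/A) ∫ dt, giving 2√h = 2√h₀ − (0.00739/A) t.
t = 2A(√h₀ − √h)/0.00739 = 2·3.69·(√2.99 − √0.401)/0.00739
  = 7.3800 × (1.7292 − 0.63325) / 0.00739 = 1094.4 s.

1090 s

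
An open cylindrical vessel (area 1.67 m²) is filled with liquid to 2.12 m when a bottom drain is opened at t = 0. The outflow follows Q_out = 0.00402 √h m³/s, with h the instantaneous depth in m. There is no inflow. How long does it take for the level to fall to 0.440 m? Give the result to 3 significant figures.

Unsteady balance on liquid volume: A dh/dt = −0.00402 √h.
Separate and integrate: 2(√h − √h₀) = −(0.00402/A) t.
t = 2A(√h₀ − √h)/0.00402 = 2·1.67·(√2.12 − √0.440)/0.00402
  = 3.3400 × (1.4560 − 0.66332) / 0.00402 = 658.61 s.

659 s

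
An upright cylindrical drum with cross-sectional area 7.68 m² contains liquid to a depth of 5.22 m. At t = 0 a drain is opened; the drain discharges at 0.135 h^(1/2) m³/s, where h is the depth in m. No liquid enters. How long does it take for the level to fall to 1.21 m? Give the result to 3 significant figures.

With no inflow, A dh/dt = −0.135 √h.
This is separable: 2 d(√h)/dt = −0.135/A, so √h = √h₀ − (0.135/(2A)) t.
t = 2A(√h₀ − √h)/0.135 = 2·7.68·(√5.22 − √1.21)/0.135
  = 15.360 × (2.2847 − 1.1000) / 0.135 = 134.80 s.

135 s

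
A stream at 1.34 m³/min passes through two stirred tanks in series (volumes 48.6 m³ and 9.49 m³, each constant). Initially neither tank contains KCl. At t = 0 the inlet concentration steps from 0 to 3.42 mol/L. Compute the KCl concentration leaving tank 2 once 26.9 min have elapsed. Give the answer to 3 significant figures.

1.41 mol/L

Each tank obeys Vᵢ dCᵢ/dt = Q(Cᵢ₋₁ − Cᵢ), so τᵢ = Vᵢ/Q.
τ₁ = 48.6/1.34 = 36.269 min; τ₂ = 9.49/1.34 = 7.0821 min.
Tank 1: C₁ = C_in(1 − e^(−t/τ₁)). Tank 2 (τ₁ ≠ τ₂): C₂ = C_in[1 − (τ₁ e^(−t/τ₁) − τ₂ e^(−t/τ₂))/(τ₁ − τ₂)].
At t = 26.9: e^(−t/τ₁) = 0.47631, e^(−t/τ₂) = 0.022409.
C₂ = 3.42·[1 − (36.269·0.47631 − 7.0821·0.022409)/(29.187)] = 3.42·0.41355 = 1.4143 mol/L.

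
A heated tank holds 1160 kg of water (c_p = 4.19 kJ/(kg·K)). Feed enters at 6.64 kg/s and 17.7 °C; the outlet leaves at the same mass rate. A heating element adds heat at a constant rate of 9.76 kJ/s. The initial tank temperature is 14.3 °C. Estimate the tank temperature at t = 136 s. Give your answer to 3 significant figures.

M c_p dT/dt = ṁ c_p (T_in − T) + Q̇.
Rearrange: dT/dt = (T_ss − T)/τ with τ = M/ṁ = 174.70 s and T_ss = T_in + Q̇/(ṁ c_p) = 18.051 °C.
This is linear first-order; T(t) = T_ss + (T₀ − T_ss) e^(−t/τ).
T(136) = 18.051 + (-3.7508)·e^(−136/174.70) = 18.051 + (-3.7508)·0.45910 = 16.329 °C.

16.3 °C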